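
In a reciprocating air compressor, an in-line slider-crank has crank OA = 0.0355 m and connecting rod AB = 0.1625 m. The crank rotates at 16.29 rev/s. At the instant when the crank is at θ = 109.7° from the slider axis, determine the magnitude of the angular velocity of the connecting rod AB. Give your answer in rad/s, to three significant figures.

7.70

ω = 102.4 rad/s (converted from 16.29 rev/s).
The rod makes angle φ with the slider axis where L sinφ = r sinθ; differentiating, L cosφ·φ̇ = r ω cosθ.
L cosφ = √(L² − r² sin²θ) = 0.15903 m.
|ω_rod| = r ω |cosθ| / √(L² − r² sin²θ) = 0.0355·102.4·0.33710/0.15903 = 7.7022 rad/s.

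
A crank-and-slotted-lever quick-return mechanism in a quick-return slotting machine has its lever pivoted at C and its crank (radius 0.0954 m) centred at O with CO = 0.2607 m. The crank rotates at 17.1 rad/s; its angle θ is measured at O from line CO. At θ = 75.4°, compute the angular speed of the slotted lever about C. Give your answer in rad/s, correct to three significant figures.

2.93

ω = 17.1 rad/s
Crank pin A relative to C: A = (d + r cosθ, r sinθ); lever angle φ = atan2(r sinθ, d + r cosθ).
Differentiating tanφ: φ̇ = rω(d cosθ + r)/(d² + r² + 2dr cosθ).
d² + r² + 2dr cosθ = |CA|² = 0.089604 m²;  d cosθ + r = +0.16111 m.
|ω_lever| = |0.0954·17.1·+0.16111| / 0.089604 = 2.9333 rad/s.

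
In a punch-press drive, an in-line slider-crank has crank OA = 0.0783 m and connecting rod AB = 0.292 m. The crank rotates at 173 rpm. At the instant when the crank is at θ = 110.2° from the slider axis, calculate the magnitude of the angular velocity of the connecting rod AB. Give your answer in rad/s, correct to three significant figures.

1.73

ω = 18.12 rad/s (converted from 173 rpm).
The rod makes angle φ with the slider axis where L sinφ = r sinθ; differentiating, L cosφ·φ̇ = r ω cosθ.
L cosφ = √(L² − r² sin²θ) = 0.2826 m.
|ω_rod| = r ω |cosθ| / √(L² − r² sin²θ) = 0.0783·18.12·0.34530/0.2826 = 1.7332 rad/s.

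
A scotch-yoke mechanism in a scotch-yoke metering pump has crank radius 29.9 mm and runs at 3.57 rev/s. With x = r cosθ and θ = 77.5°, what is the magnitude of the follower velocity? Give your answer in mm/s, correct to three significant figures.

655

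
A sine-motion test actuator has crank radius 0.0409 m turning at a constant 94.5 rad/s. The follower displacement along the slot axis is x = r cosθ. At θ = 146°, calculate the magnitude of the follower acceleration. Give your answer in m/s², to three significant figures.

303

ω = 94.5 rad/s
x = r cosθ ⇒ ẍ = −rω² cosθ (ω constant).
|a| = rω²|cosθ| = 0.0409·(94.5)²·|cos 146°| = 302.8 m/s².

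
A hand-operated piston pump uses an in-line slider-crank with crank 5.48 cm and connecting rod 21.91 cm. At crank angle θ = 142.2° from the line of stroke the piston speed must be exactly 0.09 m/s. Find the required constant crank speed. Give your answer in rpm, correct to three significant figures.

32.0

For an in-line slider-crank, |v_piston| = rω|sinθ|·[1 + r cosθ/√(L² − r² sin²θ)].
With r = 0.0548 m, L = 0.2191 m, θ = 142.2°: the bracketed kinematic factor |dx/dθ| = 0.02687 m.
ω = v/|dx/dθ| = 0.09/0.02687 = 3.3494 rad/s.
N = 60ω/(2π) = 31.985 rpm.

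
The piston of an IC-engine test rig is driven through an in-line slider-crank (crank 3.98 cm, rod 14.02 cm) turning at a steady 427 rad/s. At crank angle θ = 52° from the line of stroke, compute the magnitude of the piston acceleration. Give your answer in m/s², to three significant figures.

4000

ω = 427 rad/s
x(θ) = r cosθ + √(L² − r² sin²θ); with ω constant, a = ω²·d²x/dθ².
d²x/dθ² = −r cosθ − r²(cos2θ)/√u − r⁴ sin²2θ/(4u^{3/2}),  u = L² − r² sin²θ = 0.0186724 m².
Substituting r = 0.0398 m, L = 0.1402 m, θ = 52°: d²x/dθ² = -0.02193 m.
a = ω²·d²x/dθ² = (427)²·(-0.02193) = -3998.5 m/s²;  |a| = 3998.5 m/s².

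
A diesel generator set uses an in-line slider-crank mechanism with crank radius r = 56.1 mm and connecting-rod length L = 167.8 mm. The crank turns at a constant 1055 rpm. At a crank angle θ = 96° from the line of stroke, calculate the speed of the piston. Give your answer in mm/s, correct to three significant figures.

ω = 2π·1055/60 = 110.5 rad/s
For an in-line slider-crank, x = r cosθ + √(L² − r² sin²θ), so v = −rω sinθ·[1 + r cosθ/√(L² − r² sin²θ)].
With r = 0.0561 m, L = 0.1678 m, θ = 96°: √(L² − r² sin²θ) = 0.15825 m.
v = −0.0561·110.5·0.99452·[1 + 0.0561·-0.10453/0.15825] = -5.9355 m/s.
|v| = 5.9355 m/s = 5935.5 mm/s.

5940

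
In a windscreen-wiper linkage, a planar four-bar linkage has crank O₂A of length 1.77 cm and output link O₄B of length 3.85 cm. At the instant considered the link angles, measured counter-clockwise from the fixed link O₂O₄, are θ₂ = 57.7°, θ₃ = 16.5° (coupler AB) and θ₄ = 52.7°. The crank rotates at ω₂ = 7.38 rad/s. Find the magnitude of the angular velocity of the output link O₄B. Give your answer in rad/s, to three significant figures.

3.78

ω₂ = 7.38 rad/s
Differentiating the loop-closure r₂e^{iθ₂}+r₃e^{iθ₃}=r₁+r₄e^{iθ₄} gives r₂ω₂e^{iθ₂}+r₃ω₃e^{iθ₃}=r₄ω₄e^{iθ₄}.
Eliminating the other unknown: ω₄ = r₂ω₂ sin(θ₂−θ₃) / [r₄ sin(θ₄−θ₃)].
Numerator sine = +0.65869; denominator sine = +0.59061.
Result = 0.0177·7.38·(+0.65869) / (0.0385·(+0.59061)) = +3.784 rad/s; magnitude 3.784 rad/s.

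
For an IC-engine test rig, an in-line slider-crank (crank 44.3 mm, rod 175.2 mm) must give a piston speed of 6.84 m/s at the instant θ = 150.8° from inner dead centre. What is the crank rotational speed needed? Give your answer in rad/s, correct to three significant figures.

407

For an in-line slider-crank, |v_piston| = rω|sinθ|·[1 + r cosθ/√(L² − r² sin²θ)].
With r = 0.0443 m, L = 0.1752 m, θ = 150.8°: the bracketed kinematic factor |dx/dθ| = 0.016805 m.
ω = v/|dx/dθ| = 6.84/0.016805 = 407.02 rad/s.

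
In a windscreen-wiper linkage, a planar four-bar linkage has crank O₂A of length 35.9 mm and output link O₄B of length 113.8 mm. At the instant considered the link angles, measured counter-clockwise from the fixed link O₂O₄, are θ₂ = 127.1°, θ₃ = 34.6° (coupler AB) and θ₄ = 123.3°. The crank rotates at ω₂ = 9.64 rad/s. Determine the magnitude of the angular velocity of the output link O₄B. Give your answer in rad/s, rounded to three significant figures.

3.04

ω₂ = 9.64 rad/s
Differentiating the loop-closure r₂e^{iθ₂}+r₃e^{iθ₃}=r₁+r₄e^{iθ₄} gives r₂ω₂e^{iθ₂}+r₃ω₃e^{iθ₃}=r₄ω₄e^{iθ₄}.
Eliminating the other unknown: ω₄ = r₂ω₂ sin(θ₂−θ₃) / [r₄ sin(θ₄−θ₃)].
Numerator sine = +0.99905; denominator sine = +0.99974.
Result = 0.0359·9.64·(+0.99905) / (0.1138·(+0.99974)) = +3.039 rad/s; magnitude 3.039 rad/s.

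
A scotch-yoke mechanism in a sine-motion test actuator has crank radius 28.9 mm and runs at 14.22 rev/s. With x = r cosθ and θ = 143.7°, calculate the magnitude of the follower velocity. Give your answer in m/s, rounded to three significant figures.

1.53

ω = 89.35 rad/s (from 14.22 rev/s).
x = r cosθ ⇒ ẋ = −rω sinθ.
|v| = rω|sinθ| = 0.0289·89.35·|sin 143.7°| = 1.5287 m/s.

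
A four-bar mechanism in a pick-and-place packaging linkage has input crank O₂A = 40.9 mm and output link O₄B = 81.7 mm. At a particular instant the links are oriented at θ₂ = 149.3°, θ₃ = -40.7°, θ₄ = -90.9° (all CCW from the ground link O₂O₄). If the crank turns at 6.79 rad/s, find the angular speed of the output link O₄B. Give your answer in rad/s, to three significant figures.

ω₂ = 6.79 rad/s
Differentiating the loop-closure r₂e^{iθ₂}+r₃e^{iθ₃}=r₁+r₄e^{iθ₄} gives r₂ω₂e^{iθ₂}+r₃ω₃e^{iθ₃}=r₄ω₄e^{iθ₄}.
Eliminating the other unknown: ω₄ = r₂ω₂ sin(θ₂−θ₃) / [r₄ sin(θ₄−θ₃)].
Numerator sine = -0.17365; denominator sine = -0.76828.
Result = 0.0409·6.79·(-0.17365) / (0.0817·(-0.76828)) = +0.76828 rad/s; magnitude 0.76828 rad/s.

0.768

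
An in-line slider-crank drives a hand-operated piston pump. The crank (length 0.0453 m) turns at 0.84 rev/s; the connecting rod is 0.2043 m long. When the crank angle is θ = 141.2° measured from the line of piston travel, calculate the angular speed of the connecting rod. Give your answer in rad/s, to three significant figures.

ω = 5.278 rad/s (converted from 0.84 rev/s).
The rod makes angle φ with the slider axis where L sinφ = r sinθ; differentiating, L cosφ·φ̇ = r ω cosθ.
L cosφ = √(L² − r² sin²θ) = 0.20232 m.
|ω_rod| = r ω |cosθ| / √(L² − r² sin²θ) = 0.0453·5.278·0.77934/0.20232 = 0.92097 rad/s.

0.921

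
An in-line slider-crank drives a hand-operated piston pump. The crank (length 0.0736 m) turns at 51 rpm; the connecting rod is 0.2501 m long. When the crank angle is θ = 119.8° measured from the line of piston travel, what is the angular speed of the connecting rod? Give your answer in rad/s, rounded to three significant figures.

ω = 5.341 rad/s (converted from 51 rpm).
The rod makes angle φ with the slider axis where L sinφ = r sinθ; differentiating, L cosφ·φ̇ = r ω cosθ.
L cosφ = √(L² − r² sin²θ) = 0.24181 m.
|ω_rod| = r ω |cosθ| / √(L² − r² sin²θ) = 0.0736·5.341·0.49697/0.24181 = 0.80787 rad/s.

0.808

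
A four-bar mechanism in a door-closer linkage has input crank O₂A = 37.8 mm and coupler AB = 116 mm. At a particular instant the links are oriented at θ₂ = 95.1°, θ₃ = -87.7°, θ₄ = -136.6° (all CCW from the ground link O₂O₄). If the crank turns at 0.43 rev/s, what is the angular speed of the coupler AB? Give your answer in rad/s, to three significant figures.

ω₂ = 2.702 rad/s (from 0.43 rev/s).
Differentiating the loop-closure r₂e^{iθ₂}+r₃e^{iθ₃}=r₁+r₄e^{iθ₄} gives r₂ω₂e^{iθ₂}+r₃ω₃e^{iθ₃}=r₄ω₄e^{iθ₄}.
Eliminating the other unknown: ω₃ = r₂ω₂ sin(θ₄−θ₂) / [r₃ sin(θ₃−θ₄)].
Numerator sine = +0.78478; denominator sine = +0.75356.
Result = 0.0378·2.702·(+0.78478) / (0.116·(+0.75356)) = +0.91687 rad/s; magnitude 0.91687 rad/s.

0.917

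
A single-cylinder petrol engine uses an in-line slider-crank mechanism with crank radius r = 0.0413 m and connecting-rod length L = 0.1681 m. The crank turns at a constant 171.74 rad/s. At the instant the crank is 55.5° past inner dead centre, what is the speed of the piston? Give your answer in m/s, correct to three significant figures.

6.68

ω = 171.7 rad/s
For an in-line slider-crank, x = r cosθ + √(L² − r² sin²θ), so v = −rω sinθ·[1 + r cosθ/√(L² − r² sin²θ)].
With r = 0.0413 m, L = 0.1681 m, θ = 55.5°: √(L² − r² sin²θ) = 0.16462 m.
v = −0.0413·171.7·0.82413·[1 + 0.0413·0.56641/0.16462] = -6.6761 m/s.
|v| = 6.6761 m/s.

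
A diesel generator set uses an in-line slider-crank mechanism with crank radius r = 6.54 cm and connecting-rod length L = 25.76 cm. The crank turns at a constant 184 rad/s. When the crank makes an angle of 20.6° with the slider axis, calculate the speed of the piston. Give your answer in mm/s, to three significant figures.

5240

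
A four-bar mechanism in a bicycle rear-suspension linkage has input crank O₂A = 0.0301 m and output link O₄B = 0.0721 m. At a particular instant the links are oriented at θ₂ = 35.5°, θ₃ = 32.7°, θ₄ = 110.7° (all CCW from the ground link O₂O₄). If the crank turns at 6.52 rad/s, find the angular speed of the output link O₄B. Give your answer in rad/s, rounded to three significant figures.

ω₂ = 6.52 rad/s
Differentiating the loop-closure r₂e^{iθ₂}+r₃e^{iθ₃}=r₁+r₄e^{iθ₄} gives r₂ω₂e^{iθ₂}+r₃ω₃e^{iθ₃}=r₄ω₄e^{iθ₄}.
Eliminating the other unknown: ω₄ = r₂ω₂ sin(θ₂−θ₃) / [r₄ sin(θ₄−θ₃)].
Numerator sine = +0.04885; denominator sine = +0.97815.
Result = 0.0301·6.52·(+0.04885) / (0.0721·(+0.97815)) = +0.13594 rad/s; magnitude 0.13594 rad/s.

0.136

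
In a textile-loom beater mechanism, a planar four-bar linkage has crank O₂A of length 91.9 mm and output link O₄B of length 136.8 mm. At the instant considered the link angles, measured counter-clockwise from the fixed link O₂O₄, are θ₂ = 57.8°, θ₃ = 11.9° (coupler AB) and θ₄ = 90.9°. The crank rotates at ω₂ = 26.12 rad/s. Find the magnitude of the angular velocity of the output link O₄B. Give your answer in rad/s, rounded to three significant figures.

ω₂ = 26.12 rad/s
Differentiating the loop-closure r₂e^{iθ₂}+r₃e^{iθ₃}=r₁+r₄e^{iθ₄} gives r₂ω₂e^{iθ₂}+r₃ω₃e^{iθ₃}=r₄ω₄e^{iθ₄}.
Eliminating the other unknown: ω₄ = r₂ω₂ sin(θ₂−θ₃) / [r₄ sin(θ₄−θ₃)].
Numerator sine = +0.71813; denominator sine = +0.98163.
Result = 0.0919·26.12·(+0.71813) / (0.1368·(+0.98163)) = +12.837 rad/s; magnitude 12.837 rad/s.

12.8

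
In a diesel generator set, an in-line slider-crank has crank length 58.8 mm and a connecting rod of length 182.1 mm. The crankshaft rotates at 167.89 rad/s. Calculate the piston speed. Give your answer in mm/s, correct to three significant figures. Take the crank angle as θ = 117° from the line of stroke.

7450

ω = 167.9 rad/s
For an in-line slider-crank, x = r cosθ + √(L² − r² sin²θ), so v = −rω sinθ·[1 + r cosθ/√(L² − r² sin²θ)].
With r = 0.0588 m, L = 0.1821 m, θ = 117°: √(L² − r² sin²θ) = 0.1744 m.
v = −0.0588·167.9·0.89101·[1 + 0.0588·-0.45399/0.1744] = -7.4496 m/s.
|v| = 7.4496 m/s = 7449.6 mm/s.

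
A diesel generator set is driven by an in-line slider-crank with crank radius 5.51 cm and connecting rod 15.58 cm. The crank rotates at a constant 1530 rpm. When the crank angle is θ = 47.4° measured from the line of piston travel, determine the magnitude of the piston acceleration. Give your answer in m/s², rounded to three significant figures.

ω = 2π·1530/60 = 160.2 rad/s
x(θ) = r cosθ + √(L² − r² sin²θ); with ω constant, a = ω²·d²x/dθ².
d²x/dθ² = −r cosθ − r²(cos2θ)/√u − r⁴ sin²2θ/(4u^{3/2}),  u = L² − r² sin²θ = 0.0226286 m².
Substituting r = 0.0551 m, L = 0.1558 m, θ = 47.4°: d²x/dθ² = -0.036279 m.
a = ω²·d²x/dθ² = (160.2)²·(-0.036279) = -931.32 m/s²;  |a| = 931.32 m/s².

931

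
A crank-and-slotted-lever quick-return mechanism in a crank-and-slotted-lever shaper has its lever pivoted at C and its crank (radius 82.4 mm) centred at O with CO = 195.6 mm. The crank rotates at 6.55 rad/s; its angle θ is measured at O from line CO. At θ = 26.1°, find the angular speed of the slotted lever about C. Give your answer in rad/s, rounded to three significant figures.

ω = 6.55 rad/s
Crank pin A relative to C: A = (d + r cosθ, r sinθ); lever angle φ = atan2(r sinθ, d + r cosθ).
Differentiating tanφ: φ̇ = rω(d cosθ + r)/(d² + r² + 2dr cosθ).
d² + r² + 2dr cosθ = |CA|² = 0.0739969 m²;  d cosθ + r = +0.25805 m.
|ω_lever| = |0.0824·6.55·+0.25805| / 0.0739969 = 1.8822 rad/s.

1.88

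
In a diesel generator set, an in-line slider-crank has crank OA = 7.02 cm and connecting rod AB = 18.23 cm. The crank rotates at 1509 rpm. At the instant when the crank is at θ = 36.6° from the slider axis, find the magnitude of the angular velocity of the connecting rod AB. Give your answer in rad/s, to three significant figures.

50.2

ω = 158 rad/s (converted from 1509 rpm).
The rod makes angle φ with the slider axis where L sinφ = r sinθ; differentiating, L cosφ·φ̇ = r ω cosθ.
L cosφ = √(L² − r² sin²θ) = 0.17743 m.
|ω_rod| = r ω |cosθ| / √(L² − r² sin²θ) = 0.0702·158·0.80282/0.17743 = 50.193 rad/s.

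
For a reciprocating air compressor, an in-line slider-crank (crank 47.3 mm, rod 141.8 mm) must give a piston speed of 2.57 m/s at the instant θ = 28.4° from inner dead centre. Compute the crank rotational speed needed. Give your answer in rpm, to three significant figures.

841

For an in-line slider-crank, |v_piston| = rω|sinθ|·[1 + r cosθ/√(L² − r² sin²θ)].
With r = 0.0473 m, L = 0.1418 m, θ = 28.4°: the bracketed kinematic factor |dx/dθ| = 0.029183 m.
ω = v/|dx/dθ| = 2.57/0.029183 = 88.065 rad/s.
N = 60ω/(2π) = 840.96 rpm.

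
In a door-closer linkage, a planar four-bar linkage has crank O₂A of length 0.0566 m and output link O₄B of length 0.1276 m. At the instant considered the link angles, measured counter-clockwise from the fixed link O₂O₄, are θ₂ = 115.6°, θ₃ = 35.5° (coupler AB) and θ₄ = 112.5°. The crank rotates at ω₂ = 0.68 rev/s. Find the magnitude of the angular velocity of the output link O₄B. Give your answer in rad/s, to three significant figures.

ω₂ = 4.273 rad/s (from 0.68 rev/s).
Differentiating the loop-closure r₂e^{iθ₂}+r₃e^{iθ₃}=r₁+r₄e^{iθ₄} gives r₂ω₂e^{iθ₂}+r₃ω₃e^{iθ₃}=r₄ω₄e^{iθ₄}.
Eliminating the other unknown: ω₄ = r₂ω₂ sin(θ₂−θ₃) / [r₄ sin(θ₄−θ₃)].
Numerator sine = +0.98511; denominator sine = +0.97437.
Result = 0.0566·4.273·(+0.98511) / (0.1276·(+0.97437)) = +1.9161 rad/s; magnitude 1.9161 rad/s.

1.92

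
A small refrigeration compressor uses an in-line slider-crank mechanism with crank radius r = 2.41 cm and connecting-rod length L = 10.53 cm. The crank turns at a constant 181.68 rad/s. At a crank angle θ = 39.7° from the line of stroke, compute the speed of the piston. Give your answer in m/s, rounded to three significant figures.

ω = 181.7 rad/s
For an in-line slider-crank, x = r cosθ + √(L² − r² sin²θ), so v = −rω sinθ·[1 + r cosθ/√(L² − r² sin²θ)].
With r = 0.0241 m, L = 0.1053 m, θ = 39.7°: √(L² − r² sin²θ) = 0.10417 m.
v = −0.0241·181.7·0.63877·[1 + 0.0241·0.76940/0.10417] = -3.2947 m/s.
|v| = 3.2947 m/s.

3.29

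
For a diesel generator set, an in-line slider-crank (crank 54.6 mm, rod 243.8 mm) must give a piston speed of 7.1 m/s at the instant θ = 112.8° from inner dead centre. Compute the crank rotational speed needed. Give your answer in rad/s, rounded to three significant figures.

155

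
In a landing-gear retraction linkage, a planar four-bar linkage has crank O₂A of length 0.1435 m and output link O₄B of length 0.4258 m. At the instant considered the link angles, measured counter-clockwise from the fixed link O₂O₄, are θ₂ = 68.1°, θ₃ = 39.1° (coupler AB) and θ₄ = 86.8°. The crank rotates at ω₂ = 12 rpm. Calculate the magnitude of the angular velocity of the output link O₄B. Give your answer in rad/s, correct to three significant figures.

ω₂ = 1.257 rad/s (from 12 rpm).
Differentiating the loop-closure r₂e^{iθ₂}+r₃e^{iθ₃}=r₁+r₄e^{iθ₄} gives r₂ω₂e^{iθ₂}+r₃ω₃e^{iθ₃}=r₄ω₄e^{iθ₄}.
Eliminating the other unknown: ω₄ = r₂ω₂ sin(θ₂−θ₃) / [r₄ sin(θ₄−θ₃)].
Numerator sine = +0.48481; denominator sine = +0.73963.
Result = 0.1435·1.257·(+0.48481) / (0.4258·(+0.73963)) = +0.2776 rad/s; magnitude 0.2776 rad/s.

0.278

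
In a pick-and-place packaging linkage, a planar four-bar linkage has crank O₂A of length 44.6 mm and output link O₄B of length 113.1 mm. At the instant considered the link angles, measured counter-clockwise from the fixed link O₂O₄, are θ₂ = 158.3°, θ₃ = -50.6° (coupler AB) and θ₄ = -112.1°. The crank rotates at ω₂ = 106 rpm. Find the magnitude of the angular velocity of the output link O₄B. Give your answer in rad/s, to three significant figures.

2.41

ω₂ = 11.1 rad/s (from 106 rpm).
Differentiating the loop-closure r₂e^{iθ₂}+r₃e^{iθ₃}=r₁+r₄e^{iθ₄} gives r₂ω₂e^{iθ₂}+r₃ω₃e^{iθ₃}=r₄ω₄e^{iθ₄}.
Eliminating the other unknown: ω₄ = r₂ω₂ sin(θ₂−θ₃) / [r₄ sin(θ₄−θ₃)].
Numerator sine = -0.48328; denominator sine = -0.87882.
Result = 0.0446·11.1·(-0.48328) / (0.1131·(-0.87882)) = +2.4072 rad/s; magnitude 2.4072 rad/s.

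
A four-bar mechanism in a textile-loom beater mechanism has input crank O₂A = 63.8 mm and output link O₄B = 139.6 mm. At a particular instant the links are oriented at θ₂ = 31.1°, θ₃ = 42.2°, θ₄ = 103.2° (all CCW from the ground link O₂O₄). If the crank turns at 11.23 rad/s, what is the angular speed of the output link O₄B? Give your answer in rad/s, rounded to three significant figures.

1.13

ω₂ = 11.23 rad/s
Differentiating the loop-closure r₂e^{iθ₂}+r₃e^{iθ₃}=r₁+r₄e^{iθ₄} gives r₂ω₂e^{iθ₂}+r₃ω₃e^{iθ₃}=r₄ω₄e^{iθ₄}.
Eliminating the other unknown: ω₄ = r₂ω₂ sin(θ₂−θ₃) / [r₄ sin(θ₄−θ₃)].
Numerator sine = -0.19252; denominator sine = +0.87462.
Result = 0.0638·11.23·(-0.19252) / (0.1396·(+0.87462)) = -1.1297 rad/s; magnitude 1.1297 rad/s.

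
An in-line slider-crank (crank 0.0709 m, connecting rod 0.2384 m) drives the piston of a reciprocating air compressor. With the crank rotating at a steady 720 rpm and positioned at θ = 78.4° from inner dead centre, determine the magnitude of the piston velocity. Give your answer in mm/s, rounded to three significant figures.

ω = 2π·720/60 = 75.4 rad/s
For an in-line slider-crank, x = r cosθ + √(L² − r² sin²θ), so v = −rω sinθ·[1 + r cosθ/√(L² − r² sin²θ)].
With r = 0.0709 m, L = 0.2384 m, θ = 78.4°: √(L² − r² sin²θ) = 0.22806 m.
v = −0.0709·75.4·0.97958·[1 + 0.0709·0.20108/0.22806] = -5.5639 m/s.
|v| = 5.5639 m/s = 5563.9 mm/s.

5560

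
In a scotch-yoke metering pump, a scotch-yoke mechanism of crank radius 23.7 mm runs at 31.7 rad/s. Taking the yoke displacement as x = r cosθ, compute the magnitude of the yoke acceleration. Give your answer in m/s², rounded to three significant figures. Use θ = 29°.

20.8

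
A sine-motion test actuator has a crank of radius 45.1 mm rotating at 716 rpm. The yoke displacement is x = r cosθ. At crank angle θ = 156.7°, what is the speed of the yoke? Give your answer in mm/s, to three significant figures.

1340

ω = 74.98 rad/s (from 716 rpm).
x = r cosθ ⇒ ẋ = −rω sinθ.
|v| = rω|sinθ| = 0.0451·74.98·|sin 156.7°| = 1.3376 m/s = 1337.6 mm/s.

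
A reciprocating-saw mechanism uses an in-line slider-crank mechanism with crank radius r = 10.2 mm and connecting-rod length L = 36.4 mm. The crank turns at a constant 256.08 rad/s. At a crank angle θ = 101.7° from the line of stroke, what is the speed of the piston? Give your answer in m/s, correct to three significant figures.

ω = 256.1 rad/s
For an in-line slider-crank, x = r cosθ + √(L² − r² sin²θ), so v = −rω sinθ·[1 + r cosθ/√(L² − r² sin²θ)].
With r = 0.0102 m, L = 0.0364 m, θ = 101.7°: √(L² − r² sin²θ) = 0.035003 m.
v = −0.0102·256.1·0.97922·[1 + 0.0102·-0.20279/0.035003] = -2.4066 m/s.
|v| = 2.4066 m/s.

2.41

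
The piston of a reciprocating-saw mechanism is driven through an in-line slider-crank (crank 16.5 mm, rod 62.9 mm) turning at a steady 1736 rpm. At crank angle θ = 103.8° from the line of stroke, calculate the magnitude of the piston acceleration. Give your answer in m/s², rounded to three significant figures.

ω = 2π·1736/60 = 181.8 rad/s
x(θ) = r cosθ + √(L² − r² sin²θ); with ω constant, a = ω²·d²x/dθ².
d²x/dθ² = −r cosθ − r²(cos2θ)/√u − r⁴ sin²2θ/(4u^{3/2}),  u = L² − r² sin²θ = 0.00369965 m².
Substituting r = 0.0165 m, L = 0.0629 m, θ = 103.8°: d²x/dθ² = +0.0078848 m.
a = ω²·d²x/dθ² = (181.8)²·(+0.0078848) = +260.58 m/s²;  |a| = 260.58 m/s².

261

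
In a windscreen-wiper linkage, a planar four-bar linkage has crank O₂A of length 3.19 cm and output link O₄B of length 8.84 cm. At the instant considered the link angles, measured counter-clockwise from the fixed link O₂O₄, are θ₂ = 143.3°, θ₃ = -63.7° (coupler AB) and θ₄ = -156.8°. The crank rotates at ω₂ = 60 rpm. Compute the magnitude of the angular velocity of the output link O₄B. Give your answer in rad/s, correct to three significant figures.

1.03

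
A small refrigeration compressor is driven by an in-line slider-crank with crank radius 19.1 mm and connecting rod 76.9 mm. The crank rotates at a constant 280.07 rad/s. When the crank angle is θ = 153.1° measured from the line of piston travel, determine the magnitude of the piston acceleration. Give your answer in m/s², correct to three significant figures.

ω = 280.1 rad/s
x(θ) = r cosθ + √(L² − r² sin²θ); with ω constant, a = ω²·d²x/dθ².
d²x/dθ² = −r cosθ − r²(cos2θ)/√u − r⁴ sin²2θ/(4u^{3/2}),  u = L² − r² sin²θ = 0.00583893 m².
Substituting r = 0.0191 m, L = 0.0769 m, θ = 153.1°: d²x/dθ² = +0.014165 m.
a = ω²·d²x/dθ² = (280.1)²·(+0.014165) = +1111.1 m/s²;  |a| = 1111.1 m/s².

1110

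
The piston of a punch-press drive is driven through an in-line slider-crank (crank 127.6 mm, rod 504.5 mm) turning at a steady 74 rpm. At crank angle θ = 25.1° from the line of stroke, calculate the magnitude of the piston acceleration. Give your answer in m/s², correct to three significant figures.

8.21

ω = 2π·74/60 = 7.749 rad/s
x(θ) = r cosθ + √(L² − r² sin²θ); with ω constant, a = ω²·d²x/dθ².
d²x/dθ² = −r cosθ − r²(cos2θ)/√u − r⁴ sin²2θ/(4u^{3/2}),  u = L² − r² sin²θ = 0.25159 m².
Substituting r = 0.1276 m, L = 0.5045 m, θ = 25.1°: d²x/dθ² = -0.13664 m.
a = ω²·d²x/dθ² = (7.749)²·(-0.13664) = -8.2053 m/s²;  |a| = 8.2053 m/s².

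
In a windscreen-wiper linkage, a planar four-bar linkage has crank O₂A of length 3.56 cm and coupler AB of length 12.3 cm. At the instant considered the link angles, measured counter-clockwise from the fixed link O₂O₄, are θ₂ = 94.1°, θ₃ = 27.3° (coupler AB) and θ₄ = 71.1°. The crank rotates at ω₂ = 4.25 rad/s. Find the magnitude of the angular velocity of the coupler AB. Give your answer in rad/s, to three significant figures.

0.694

ω₂ = 4.25 rad/s
Differentiating the loop-closure r₂e^{iθ₂}+r₃e^{iθ₃}=r₁+r₄e^{iθ₄} gives r₂ω₂e^{iθ₂}+r₃ω₃e^{iθ₃}=r₄ω₄e^{iθ₄}.
Eliminating the other unknown: ω₃ = r₂ω₂ sin(θ₄−θ₂) / [r₃ sin(θ₃−θ₄)].
Numerator sine = -0.39073; denominator sine = -0.69214.
Result = 0.0356·4.25·(-0.39073) / (0.123·(-0.69214)) = +0.69441 rad/s; magnitude 0.69441 rad/s.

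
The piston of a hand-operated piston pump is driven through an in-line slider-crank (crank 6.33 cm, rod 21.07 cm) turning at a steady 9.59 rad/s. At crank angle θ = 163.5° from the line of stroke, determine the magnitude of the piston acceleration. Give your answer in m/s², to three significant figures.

ω = 9.59 rad/s
x(θ) = r cosθ + √(L² − r² sin²θ); with ω constant, a = ω²·d²x/dθ².
d²x/dθ² = −r cosθ − r²(cos2θ)/√u − r⁴ sin²2θ/(4u^{3/2}),  u = L² − r² sin²θ = 0.0440713 m².
Substituting r = 0.0633 m, L = 0.2107 m, θ = 163.5°: d²x/dθ² = +0.044557 m.
a = ω²·d²x/dθ² = (9.59)²·(+0.044557) = +4.0978 m/s²;  |a| = 4.0978 m/s².

4.10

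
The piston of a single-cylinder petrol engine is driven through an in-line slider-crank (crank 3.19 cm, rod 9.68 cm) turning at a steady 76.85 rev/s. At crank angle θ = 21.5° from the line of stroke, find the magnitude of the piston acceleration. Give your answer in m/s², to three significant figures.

8760

ω = 2π·76.8 = 482.9 rad/s
x(θ) = r cosθ + √(L² − r² sin²θ); with ω constant, a = ω²·d²x/dθ².
d²x/dθ² = −r cosθ − r²(cos2θ)/√u − r⁴ sin²2θ/(4u^{3/2}),  u = L² − r² sin²θ = 0.00923355 m².
Substituting r = 0.0319 m, L = 0.0968 m, θ = 21.5°: d²x/dθ² = -0.037561 m.
a = ω²·d²x/dθ² = (482.9)²·(-0.037561) = -8757.6 m/s²;  |a| = 8757.6 m/s².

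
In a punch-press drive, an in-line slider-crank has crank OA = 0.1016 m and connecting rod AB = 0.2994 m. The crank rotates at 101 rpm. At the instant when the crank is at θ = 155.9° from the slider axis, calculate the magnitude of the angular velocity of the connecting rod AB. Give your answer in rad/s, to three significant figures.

ω = 10.58 rad/s (converted from 101 rpm).
The rod makes angle φ with the slider axis where L sinφ = r sinθ; differentiating, L cosφ·φ̇ = r ω cosθ.
L cosφ = √(L² − r² sin²θ) = 0.29651 m.
|ω_rod| = r ω |cosθ| / √(L² − r² sin²θ) = 0.1016·10.58·0.91283/0.29651 = 3.3082 rad/s.

3.31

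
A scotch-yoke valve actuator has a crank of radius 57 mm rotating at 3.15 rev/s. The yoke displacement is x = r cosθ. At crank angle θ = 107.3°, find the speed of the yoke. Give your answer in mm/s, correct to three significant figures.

ω = 19.79 rad/s (from 3.15 rev/s).
x = r cosθ ⇒ ẋ = −rω sinθ.
|v| = rω|sinθ| = 0.057·19.79·|sin 107.3°| = 1.0771 m/s = 1077.1 mm/s.

1080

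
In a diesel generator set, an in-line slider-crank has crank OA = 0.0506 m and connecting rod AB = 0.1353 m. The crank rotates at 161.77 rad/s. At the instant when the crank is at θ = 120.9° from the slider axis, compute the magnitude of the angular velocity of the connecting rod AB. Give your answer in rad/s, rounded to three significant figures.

32.8

ω = 161.8 rad/s
The rod makes angle φ with the slider axis where L sinφ = r sinθ; differentiating, L cosφ·φ̇ = r ω cosθ.
L cosφ = √(L² − r² sin²θ) = 0.12814 m.
|ω_rod| = r ω |cosθ| / √(L² − r² sin²θ) = 0.0506·161.8·0.51354/0.12814 = 32.804 rad/s.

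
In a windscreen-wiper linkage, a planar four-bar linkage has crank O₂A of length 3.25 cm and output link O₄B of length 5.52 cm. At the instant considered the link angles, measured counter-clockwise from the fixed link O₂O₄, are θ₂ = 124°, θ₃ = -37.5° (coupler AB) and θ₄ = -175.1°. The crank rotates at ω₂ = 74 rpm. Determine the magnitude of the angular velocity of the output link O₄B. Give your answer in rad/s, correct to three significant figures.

ω₂ = 7.749 rad/s (from 74 rpm).
Differentiating the loop-closure r₂e^{iθ₂}+r₃e^{iθ₃}=r₁+r₄e^{iθ₄} gives r₂ω₂e^{iθ₂}+r₃ω₃e^{iθ₃}=r₄ω₄e^{iθ₄}.
Eliminating the other unknown: ω₄ = r₂ω₂ sin(θ₂−θ₃) / [r₄ sin(θ₄−θ₃)].
Numerator sine = +0.31730; denominator sine = -0.67430.
Result = 0.0325·7.749·(+0.31730) / (0.0552·(-0.67430)) = -2.147 rad/s; magnitude 2.147 rad/s.

2.15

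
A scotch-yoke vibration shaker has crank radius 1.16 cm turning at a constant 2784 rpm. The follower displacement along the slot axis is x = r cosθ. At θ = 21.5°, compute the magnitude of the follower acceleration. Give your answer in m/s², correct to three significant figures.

ω = 291.5 rad/s (from 2784 rpm).
x = r cosθ ⇒ ẍ = −rω² cosθ (ω constant).
|a| = rω²|cosθ| = 0.0116·(291.5)²·|cos 21.5°| = 917.34 m/s².

917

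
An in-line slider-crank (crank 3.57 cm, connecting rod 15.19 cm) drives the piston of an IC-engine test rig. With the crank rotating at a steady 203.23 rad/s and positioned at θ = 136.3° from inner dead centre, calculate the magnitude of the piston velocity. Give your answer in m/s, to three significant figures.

ω = 203.2 rad/s
For an in-line slider-crank, x = r cosθ + √(L² − r² sin²θ), so v = −rω sinθ·[1 + r cosθ/√(L² − r² sin²θ)].
With r = 0.0357 m, L = 0.1519 m, θ = 136.3°: √(L² − r² sin²θ) = 0.14988 m.
v = −0.0357·203.2·0.69088·[1 + 0.0357·-0.72297/0.14988] = -4.1494 m/s.
|v| = 4.1494 m/s.

4.15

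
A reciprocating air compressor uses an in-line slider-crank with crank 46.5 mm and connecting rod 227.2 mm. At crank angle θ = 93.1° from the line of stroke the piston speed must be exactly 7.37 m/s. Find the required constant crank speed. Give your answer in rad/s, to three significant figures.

161

For an in-line slider-crank, |v_piston| = rω|sinθ|·[1 + r cosθ/√(L² − r² sin²θ)].
With r = 0.0465 m, L = 0.2272 m, θ = 93.1°: the bracketed kinematic factor |dx/dθ| = 0.045907 m.
ω = v/|dx/dθ| = 7.37/0.045907 = 160.54 rad/s.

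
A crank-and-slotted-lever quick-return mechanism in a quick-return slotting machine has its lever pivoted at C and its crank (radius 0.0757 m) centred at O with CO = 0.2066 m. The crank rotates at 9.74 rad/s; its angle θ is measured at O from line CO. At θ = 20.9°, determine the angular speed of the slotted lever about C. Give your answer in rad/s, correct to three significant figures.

ω = 9.74 rad/s
Crank pin A relative to C: A = (d + r cosθ, r sinθ); lever angle φ = atan2(r sinθ, d + r cosθ).
Differentiating tanφ: φ̇ = rω(d cosθ + r)/(d² + r² + 2dr cosθ).
d² + r² + 2dr cosθ = |CA|² = 0.0776353 m²;  d cosθ + r = +0.26871 m.
|ω_lever| = |0.0757·9.74·+0.26871| / 0.0776353 = 2.552 rad/s.

2.55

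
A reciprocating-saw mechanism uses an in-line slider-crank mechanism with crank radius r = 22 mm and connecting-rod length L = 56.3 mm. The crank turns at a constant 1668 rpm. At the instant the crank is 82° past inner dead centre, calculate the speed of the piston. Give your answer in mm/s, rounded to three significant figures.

ω = 2π·1668/60 = 174.7 rad/s
For an in-line slider-crank, x = r cosθ + √(L² − r² sin²θ), so v = −rω sinθ·[1 + r cosθ/√(L² − r² sin²θ)].
With r = 0.022 m, L = 0.0563 m, θ = 82°: √(L² − r² sin²θ) = 0.051914 m.
v = −0.022·174.7·0.99027·[1 + 0.022·0.13917/0.051914] = -4.0298 m/s.
|v| = 4.0298 m/s = 4029.8 mm/s.

4030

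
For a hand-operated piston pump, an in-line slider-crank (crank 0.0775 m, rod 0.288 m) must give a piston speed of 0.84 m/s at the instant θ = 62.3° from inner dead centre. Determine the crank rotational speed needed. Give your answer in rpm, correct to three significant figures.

For an in-line slider-crank, |v_piston| = rω|sinθ|·[1 + r cosθ/√(L² − r² sin²θ)].
With r = 0.0775 m, L = 0.288 m, θ = 62.3°: the bracketed kinematic factor |dx/dθ| = 0.077456 m.
ω = v/|dx/dθ| = 0.84/0.077456 = 10.845 rad/s.
N = 60ω/(2π) = 103.56 rpm.

104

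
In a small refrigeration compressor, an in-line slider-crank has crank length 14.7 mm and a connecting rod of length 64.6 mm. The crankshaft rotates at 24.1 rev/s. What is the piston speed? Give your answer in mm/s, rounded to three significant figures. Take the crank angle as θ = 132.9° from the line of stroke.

ω = 2π·24.1 = 151.4 rad/s
For an in-line slider-crank, x = r cosθ + √(L² − r² sin²θ), so v = −rω sinθ·[1 + r cosθ/√(L² − r² sin²θ)].
With r = 0.0147 m, L = 0.0646 m, θ = 132.9°: √(L² − r² sin²θ) = 0.063696 m.
v = −0.0147·151.4·0.73254·[1 + 0.0147·-0.68072/0.063696] = -1.3744 m/s.
|v| = 1.3744 m/s = 1374.4 mm/s.

1370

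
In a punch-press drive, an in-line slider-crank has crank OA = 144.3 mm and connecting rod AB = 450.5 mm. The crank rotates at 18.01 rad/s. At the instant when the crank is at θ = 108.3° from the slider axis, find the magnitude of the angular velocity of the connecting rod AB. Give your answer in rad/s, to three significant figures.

1.90

ω = 18.01 rad/s
The rod makes angle φ with the slider axis where L sinφ = r sinθ; differentiating, L cosφ·φ̇ = r ω cosθ.
L cosφ = √(L² − r² sin²θ) = 0.42916 m.
|ω_rod| = r ω |cosθ| / √(L² − r² sin²θ) = 0.1443·18.01·0.31399/0.42916 = 1.9014 rad/s.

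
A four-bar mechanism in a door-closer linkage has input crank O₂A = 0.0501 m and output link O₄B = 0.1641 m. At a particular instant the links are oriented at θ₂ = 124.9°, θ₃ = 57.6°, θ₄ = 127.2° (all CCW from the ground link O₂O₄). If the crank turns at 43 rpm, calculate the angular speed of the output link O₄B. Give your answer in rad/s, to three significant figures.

ω₂ = 4.503 rad/s (from 43 rpm).
Differentiating the loop-closure r₂e^{iθ₂}+r₃e^{iθ₃}=r₁+r₄e^{iθ₄} gives r₂ω₂e^{iθ₂}+r₃ω₃e^{iθ₃}=r₄ω₄e^{iθ₄}.
Eliminating the other unknown: ω₄ = r₂ω₂ sin(θ₂−θ₃) / [r₄ sin(θ₄−θ₃)].
Numerator sine = +0.92254; denominator sine = +0.93728.
Result = 0.0501·4.503·(+0.92254) / (0.1641·(+0.93728)) = +1.3531 rad/s; magnitude 1.3531 rad/s.

1.35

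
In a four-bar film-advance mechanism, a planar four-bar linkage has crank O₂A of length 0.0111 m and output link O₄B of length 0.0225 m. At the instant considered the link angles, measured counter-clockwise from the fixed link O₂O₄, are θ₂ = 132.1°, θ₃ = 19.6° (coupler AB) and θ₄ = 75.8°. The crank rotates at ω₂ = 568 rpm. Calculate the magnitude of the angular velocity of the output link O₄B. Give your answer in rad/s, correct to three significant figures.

32.6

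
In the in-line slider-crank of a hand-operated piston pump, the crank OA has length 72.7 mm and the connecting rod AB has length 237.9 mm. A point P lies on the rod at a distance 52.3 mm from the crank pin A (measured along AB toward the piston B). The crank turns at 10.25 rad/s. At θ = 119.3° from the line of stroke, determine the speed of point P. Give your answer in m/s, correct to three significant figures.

ω = 10.25 rad/s.  Crank-pin speed |V_A| = rω = 0.74518 m/s, perpendicular to OA.
Rod angle: sinφ = −(r/L) sinθ ⇒ φ = -15.456°; ω_rod = −rω cosθ/√(L²−r²sin²θ) = +1.5904 rad/s.
V_P = V_A + ω_rod × AP, with AP = 0.0523 m along the rod.
Components: V_Px = −rω sinθ − a·ω_rod·sinφ = -0.62768 m/s;  V_Py = rω cosθ + a·ω_rod·cosφ = -0.28451 m/s.
|V_P| = √(V_Px² + V_Py²) = 0.68915 m/s.

0.689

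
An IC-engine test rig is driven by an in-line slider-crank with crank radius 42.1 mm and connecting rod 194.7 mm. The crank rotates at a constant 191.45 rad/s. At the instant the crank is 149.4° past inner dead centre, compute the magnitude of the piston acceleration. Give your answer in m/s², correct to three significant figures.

ω = 191.4 rad/s
x(θ) = r cosθ + √(L² − r² sin²θ); with ω constant, a = ω²·d²x/dθ².
d²x/dθ² = −r cosθ − r²(cos2θ)/√u − r⁴ sin²2θ/(4u^{3/2}),  u = L² − r² sin²θ = 0.0374488 m².
Substituting r = 0.0421 m, L = 0.1947 m, θ = 149.4°: d²x/dθ² = +0.031742 m.
a = ω²·d²x/dθ² = (191.4)²·(+0.031742) = +1163.4 m/s²;  |a| = 1163.4 m/s².

1160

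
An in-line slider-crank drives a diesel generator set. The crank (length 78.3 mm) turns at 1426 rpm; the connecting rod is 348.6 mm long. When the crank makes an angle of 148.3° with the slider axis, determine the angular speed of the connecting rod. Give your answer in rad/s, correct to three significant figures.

28.7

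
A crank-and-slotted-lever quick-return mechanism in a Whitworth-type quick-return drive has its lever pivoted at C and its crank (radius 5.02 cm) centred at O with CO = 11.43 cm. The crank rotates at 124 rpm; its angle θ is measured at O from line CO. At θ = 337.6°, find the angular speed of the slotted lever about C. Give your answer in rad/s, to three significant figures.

3.88

ω = 12.99 rad/s (from 124 rpm).
Crank pin A relative to C: A = (d + r cosθ, r sinθ); lever angle φ = atan2(r sinθ, d + r cosθ).
Differentiating tanφ: φ̇ = rω(d cosθ + r)/(d² + r² + 2dr cosθ).
d² + r² + 2dr cosθ = |CA|² = 0.0261944 m²;  d cosθ + r = +0.15588 m.
|ω_lever| = |0.0502·12.99·+0.15588| / 0.0261944 = 3.879 rad/s.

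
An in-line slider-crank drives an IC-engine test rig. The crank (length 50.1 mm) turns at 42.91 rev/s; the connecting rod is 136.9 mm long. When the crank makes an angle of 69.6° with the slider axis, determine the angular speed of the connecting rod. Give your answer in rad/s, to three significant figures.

36.6

ω = 269.6 rad/s (converted from 42.91 rev/s).
The rod makes angle φ with the slider axis where L sinφ = r sinθ; differentiating, L cosφ·φ̇ = r ω cosθ.
L cosφ = √(L² − r² sin²θ) = 0.12859 m.
|ω_rod| = r ω |cosθ| / √(L² − r² sin²θ) = 0.0501·269.6·0.34857/0.12859 = 36.614 rad/s.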